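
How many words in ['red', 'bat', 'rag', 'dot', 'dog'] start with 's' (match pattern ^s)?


Pattern ^s anchors to start of word. Check which words begin with 's':
  'red' -> no
  'bat' -> no
  'rag' -> no
  'dot' -> no
  'dog' -> no
Matching words: []
Count: 0

0


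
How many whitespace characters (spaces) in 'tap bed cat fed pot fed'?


\s matches whitespace characters (spaces, tabs, etc.).
Text: 'tap bed cat fed pot fed'
This text has 6 words separated by spaces.
Number of spaces = number of words - 1 = 6 - 1 = 5

5


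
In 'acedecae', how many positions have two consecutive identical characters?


Looking for consecutive identical characters in 'acedecae':
  pos 0-1: 'a' vs 'c' -> different
  pos 1-2: 'c' vs 'e' -> different
  pos 2-3: 'e' vs 'd' -> different
  pos 3-4: 'd' vs 'e' -> different
  pos 4-5: 'e' vs 'c' -> different
  pos 5-6: 'c' vs 'a' -> different
  pos 6-7: 'a' vs 'e' -> different
Consecutive identical pairs: []
Count: 0

0


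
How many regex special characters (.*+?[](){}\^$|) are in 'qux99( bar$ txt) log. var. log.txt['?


Regex special characters are: . * + ? [ ] ( ) { } \ ^ $ |
Scanning 'qux99( bar$ txt) log. var. log.txt[':
  pos 5: '(' -> SPECIAL
  pos 10: '$' -> SPECIAL
  pos 15: ')' -> SPECIAL
  pos 20: '.' -> SPECIAL
  pos 25: '.' -> SPECIAL
  pos 30: '.' -> SPECIAL
  pos 34: '[' -> SPECIAL
Special chars found: ['(', '$', ')', '.', '.', '.', '[']
Total: 7

7


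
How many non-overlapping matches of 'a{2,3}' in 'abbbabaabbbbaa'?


Pattern 'a{2,3}' matches between 2 and 3 consecutive a's (greedy).
String: 'abbbabaabbbbaa'
Finding runs of a's and applying greedy matching:
  Run at pos 0: 'a' (length 1)
  Run at pos 4: 'a' (length 1)
  Run at pos 6: 'aa' (length 2)
  Run at pos 12: 'aa' (length 2)
Matches: ['aa', 'aa']
Count: 2

2


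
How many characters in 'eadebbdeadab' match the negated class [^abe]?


Negated class [^abe] matches any char NOT in {a, b, e}
Scanning 'eadebbdeadab':
  pos 0: 'e' -> no (excluded)
  pos 1: 'a' -> no (excluded)
  pos 2: 'd' -> MATCH
  pos 3: 'e' -> no (excluded)
  pos 4: 'b' -> no (excluded)
  pos 5: 'b' -> no (excluded)
  pos 6: 'd' -> MATCH
  pos 7: 'e' -> no (excluded)
  pos 8: 'a' -> no (excluded)
  pos 9: 'd' -> MATCH
  pos 10: 'a' -> no (excluded)
  pos 11: 'b' -> no (excluded)
Total matches: 3

3


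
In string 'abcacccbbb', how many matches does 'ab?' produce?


Pattern 'ab?' matches 'a' optionally followed by 'b'.
String: 'abcacccbbb'
Scanning left to right for 'a' then checking next char:
  Match 1: 'ab' (a followed by b)
  Match 2: 'a' (a not followed by b)
Total matches: 2

2


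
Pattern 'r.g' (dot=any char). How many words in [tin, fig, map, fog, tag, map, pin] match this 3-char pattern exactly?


Pattern 'r.g' means: starts with 'r', any single char, ends with 'g'.
Checking each word (must be exactly 3 chars):
  'tin' (len=3): no
  'fig' (len=3): no
  'map' (len=3): no
  'fog' (len=3): no
  'tag' (len=3): no
  'map' (len=3): no
  'pin' (len=3): no
Matching words: []
Total: 0

0


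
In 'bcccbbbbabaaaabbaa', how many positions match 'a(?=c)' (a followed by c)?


Lookahead 'a(?=c)' matches 'a' only when followed by 'c'.
String: 'bcccbbbbabaaaabbaa'
Checking each position where char is 'a':
  pos 8: 'a' -> no (next='b')
  pos 10: 'a' -> no (next='a')
  pos 11: 'a' -> no (next='a')
  pos 12: 'a' -> no (next='a')
  pos 13: 'a' -> no (next='b')
  pos 16: 'a' -> no (next='a')
Matching positions: []
Count: 0

0


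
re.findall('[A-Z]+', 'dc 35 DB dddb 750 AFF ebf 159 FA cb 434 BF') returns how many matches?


Pattern '[A-Z]+' finds one or more uppercase letters.
Text: 'dc 35 DB dddb 750 AFF ebf 159 FA cb 434 BF'
Scanning for matches:
  Match 1: 'DB'
  Match 2: 'AFF'
  Match 3: 'FA'
  Match 4: 'BF'
Total matches: 4

4


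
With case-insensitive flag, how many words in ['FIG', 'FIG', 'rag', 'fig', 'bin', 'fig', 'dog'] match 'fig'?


Case-insensitive matching: compare each word's lowercase form to 'fig'.
  'FIG' -> lower='fig' -> MATCH
  'FIG' -> lower='fig' -> MATCH
  'rag' -> lower='rag' -> no
  'fig' -> lower='fig' -> MATCH
  'bin' -> lower='bin' -> no
  'fig' -> lower='fig' -> MATCH
  'dog' -> lower='dog' -> no
Matches: ['FIG', 'FIG', 'fig', 'fig']
Count: 4

4


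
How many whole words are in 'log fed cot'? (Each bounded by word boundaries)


Word boundaries (\b) mark the start/end of each word.
Text: 'log fed cot'
Splitting by whitespace:
  Word 1: 'log'
  Word 2: 'fed'
  Word 3: 'cot'
Total whole words: 3

3


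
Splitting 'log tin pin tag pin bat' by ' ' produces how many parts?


Splitting by ' ' breaks the string at each occurrence of the separator.
Text: 'log tin pin tag pin bat'
Parts after split:
  Part 1: 'log'
  Part 2: 'tin'
  Part 3: 'pin'
  Part 4: 'tag'
  Part 5: 'pin'
  Part 6: 'bat'
Total parts: 6

6


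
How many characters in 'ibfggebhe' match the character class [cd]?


Character class [cd] matches any of: {c, d}
Scanning string 'ibfggebhe' character by character:
  pos 0: 'i' -> no
  pos 1: 'b' -> no
  pos 2: 'f' -> no
  pos 3: 'g' -> no
  pos 4: 'g' -> no
  pos 5: 'e' -> no
  pos 6: 'b' -> no
  pos 7: 'h' -> no
  pos 8: 'e' -> no
Total matches: 0

0


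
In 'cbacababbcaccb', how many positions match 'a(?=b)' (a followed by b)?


Lookahead 'a(?=b)' matches 'a' only when followed by 'b'.
String: 'cbacababbcaccb'
Checking each position where char is 'a':
  pos 2: 'a' -> no (next='c')
  pos 4: 'a' -> MATCH (next='b')
  pos 6: 'a' -> MATCH (next='b')
  pos 10: 'a' -> no (next='c')
Matching positions: [4, 6]
Count: 2

2


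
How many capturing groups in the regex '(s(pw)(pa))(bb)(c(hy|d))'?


To count capturing groups, count each '(' that starts a group.
Pattern: '(s(pw)(pa))(bb)(c(hy|d))'
Walking through the pattern:
  Position 0: '(' -> group #1
  Position 2: '(' -> group #2
  Position 6: '(' -> group #3
  Position 11: '(' -> group #4
  Position 15: '(' -> group #5
  Position 17: '(' -> group #6
Total capturing groups: 6

6


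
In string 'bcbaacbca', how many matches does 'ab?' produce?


Pattern 'ab?' matches 'a' optionally followed by 'b'.
String: 'bcbaacbca'
Scanning left to right for 'a' then checking next char:
  Match 1: 'a' (a not followed by b)
  Match 2: 'a' (a not followed by b)
  Match 3: 'a' (a not followed by b)
Total matches: 3

3


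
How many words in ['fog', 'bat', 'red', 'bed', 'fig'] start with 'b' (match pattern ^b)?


Pattern ^b anchors to start of word. Check which words begin with 'b':
  'fog' -> no
  'bat' -> MATCH (starts with 'b')
  'red' -> no
  'bed' -> MATCH (starts with 'b')
  'fig' -> no
Matching words: ['bat', 'bed']
Count: 2

2


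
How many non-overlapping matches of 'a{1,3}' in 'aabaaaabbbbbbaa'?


Pattern 'a{1,3}' matches between 1 and 3 consecutive a's (greedy).
String: 'aabaaaabbbbbbaa'
Finding runs of a's and applying greedy matching:
  Run at pos 0: 'aa' (length 2)
  Run at pos 3: 'aaaa' (length 4)
  Run at pos 13: 'aa' (length 2)
Matches: ['aa', 'aaa', 'a', 'aa']
Count: 4

4


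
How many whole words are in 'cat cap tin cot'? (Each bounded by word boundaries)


Word boundaries (\b) mark the start/end of each word.
Text: 'cat cap tin cot'
Splitting by whitespace:
  Word 1: 'cat'
  Word 2: 'cap'
  Word 3: 'tin'
  Word 4: 'cot'
Total whole words: 4

4


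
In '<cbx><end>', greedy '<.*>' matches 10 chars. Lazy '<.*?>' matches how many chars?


Greedy '<.*>' tries to match as MUCH as possible.
Lazy '<.*?>' tries to match as LITTLE as possible.

String: '<cbx><end>'
Greedy '<.*>' starts at first '<' and extends to the LAST '>': '<cbx><end>' (10 chars)
Lazy '<.*?>' starts at first '<' and stops at the FIRST '>': '<cbx>' (5 chars)

5


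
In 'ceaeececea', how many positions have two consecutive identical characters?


Looking for consecutive identical characters in 'ceaeececea':
  pos 0-1: 'c' vs 'e' -> different
  pos 1-2: 'e' vs 'a' -> different
  pos 2-3: 'a' vs 'e' -> different
  pos 3-4: 'e' vs 'e' -> MATCH ('ee')
  pos 4-5: 'e' vs 'c' -> different
  pos 5-6: 'c' vs 'e' -> different
  pos 6-7: 'e' vs 'c' -> different
  pos 7-8: 'c' vs 'e' -> different
  pos 8-9: 'e' vs 'a' -> different
Consecutive identical pairs: ['ee']
Count: 1

1


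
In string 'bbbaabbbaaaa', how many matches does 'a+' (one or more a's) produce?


Pattern 'a+' matches one or more consecutive a's.
String: 'bbbaabbbaaaa'
Scanning for runs of a:
  Match 1: 'aa' (length 2)
  Match 2: 'aaaa' (length 4)
Total matches: 2

2


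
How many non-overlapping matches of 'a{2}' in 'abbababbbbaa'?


Pattern 'a{2}' matches exactly 2 consecutive a's (greedy, non-overlapping).
String: 'abbababbbbaa'
Scanning for runs of a's:
  Run at pos 0: 'a' (length 1) -> 0 match(es)
  Run at pos 3: 'a' (length 1) -> 0 match(es)
  Run at pos 5: 'a' (length 1) -> 0 match(es)
  Run at pos 10: 'aa' (length 2) -> 1 match(es)
Matches found: ['aa']
Total: 1

1


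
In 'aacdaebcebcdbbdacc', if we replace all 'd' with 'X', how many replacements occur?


re.sub('d', 'X', text) replaces every occurrence of 'd' with 'X'.
Text: 'aacdaebcebcdbbdacc'
Scanning for 'd':
  pos 3: 'd' -> replacement #1
  pos 11: 'd' -> replacement #2
  pos 14: 'd' -> replacement #3
Total replacements: 3

3


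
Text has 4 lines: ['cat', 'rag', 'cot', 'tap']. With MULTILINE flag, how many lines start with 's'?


With MULTILINE flag, ^ matches the start of each line.
Lines: ['cat', 'rag', 'cot', 'tap']
Checking which lines start with 's':
  Line 1: 'cat' -> no
  Line 2: 'rag' -> no
  Line 3: 'cot' -> no
  Line 4: 'tap' -> no
Matching lines: []
Count: 0

0


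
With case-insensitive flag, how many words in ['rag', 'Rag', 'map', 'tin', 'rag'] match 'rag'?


Case-insensitive matching: compare each word's lowercase form to 'rag'.
  'rag' -> lower='rag' -> MATCH
  'Rag' -> lower='rag' -> MATCH
  'map' -> lower='map' -> no
  'tin' -> lower='tin' -> no
  'rag' -> lower='rag' -> MATCH
Matches: ['rag', 'Rag', 'rag']
Count: 3

3


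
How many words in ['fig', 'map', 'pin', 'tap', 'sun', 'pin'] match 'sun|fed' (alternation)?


Alternation 'sun|fed' matches either 'sun' or 'fed'.
Checking each word:
  'fig' -> no
  'map' -> no
  'pin' -> no
  'tap' -> no
  'sun' -> MATCH
  'pin' -> no
Matches: ['sun']
Count: 1

1


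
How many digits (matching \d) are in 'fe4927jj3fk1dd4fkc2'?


\d matches any digit 0-9.
Scanning 'fe4927jj3fk1dd4fkc2':
  pos 2: '4' -> DIGIT
  pos 3: '9' -> DIGIT
  pos 4: '2' -> DIGIT
  pos 5: '7' -> DIGIT
  pos 8: '3' -> DIGIT
  pos 11: '1' -> DIGIT
  pos 14: '4' -> DIGIT
  pos 18: '2' -> DIGIT
Digits found: ['4', '9', '2', '7', '3', '1', '4', '2']
Total: 8

8


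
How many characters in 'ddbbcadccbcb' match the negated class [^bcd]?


Negated class [^bcd] matches any char NOT in {b, c, d}
Scanning 'ddbbcadccbcb':
  pos 0: 'd' -> no (excluded)
  pos 1: 'd' -> no (excluded)
  pos 2: 'b' -> no (excluded)
  pos 3: 'b' -> no (excluded)
  pos 4: 'c' -> no (excluded)
  pos 5: 'a' -> MATCH
  pos 6: 'd' -> no (excluded)
  pos 7: 'c' -> no (excluded)
  pos 8: 'c' -> no (excluded)
  pos 9: 'b' -> no (excluded)
  pos 10: 'c' -> no (excluded)
  pos 11: 'b' -> no (excluded)
Total matches: 1

1


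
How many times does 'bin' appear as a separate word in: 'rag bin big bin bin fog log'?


Scanning each word for exact match 'bin':
  Word 1: 'rag' -> no
  Word 2: 'bin' -> MATCH
  Word 3: 'big' -> no
  Word 4: 'bin' -> MATCH
  Word 5: 'bin' -> MATCH
  Word 6: 'fog' -> no
  Word 7: 'log' -> no
Total matches: 3

3


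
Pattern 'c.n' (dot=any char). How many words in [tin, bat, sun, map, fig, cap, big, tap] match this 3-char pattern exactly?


Pattern 'c.n' means: starts with 'c', any single char, ends with 'n'.
Checking each word (must be exactly 3 chars):
  'tin' (len=3): no
  'bat' (len=3): no
  'sun' (len=3): no
  'map' (len=3): no
  'fig' (len=3): no
  'cap' (len=3): no
  'big' (len=3): no
  'tap' (len=3): no
Matching words: []
Total: 0

0


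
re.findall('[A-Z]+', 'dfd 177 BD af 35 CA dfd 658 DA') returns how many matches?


Pattern '[A-Z]+' finds one or more uppercase letters.
Text: 'dfd 177 BD af 35 CA dfd 658 DA'
Scanning for matches:
  Match 1: 'BD'
  Match 2: 'CA'
  Match 3: 'DA'
Total matches: 3

3


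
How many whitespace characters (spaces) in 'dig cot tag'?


\s matches whitespace characters (spaces, tabs, etc.).
Text: 'dig cot tag'
This text has 3 words separated by spaces.
Number of spaces = number of words - 1 = 3 - 1 = 2

2


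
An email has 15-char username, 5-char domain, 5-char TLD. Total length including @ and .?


An email address has format: username@domain.tld
Username length: 15
'@' character: 1
Domain length: 5
'.' character: 1
TLD length: 5
Total = 15 + 1 + 5 + 1 + 5 = 27

27


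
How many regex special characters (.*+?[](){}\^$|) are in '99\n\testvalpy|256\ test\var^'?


Regex special characters are: . * + ? [ ] ( ) { } \ ^ $ |
Scanning '99\n\testvalpy|256\ test\var^':
  pos 2: '\' -> SPECIAL
  pos 4: '\' -> SPECIAL
  pos 14: '|' -> SPECIAL
  pos 18: '\' -> SPECIAL
  pos 24: '\' -> SPECIAL
  pos 28: '^' -> SPECIAL
Special chars found: ['\\', '\\', '|', '\\', '\\', '^']
Total: 6

6


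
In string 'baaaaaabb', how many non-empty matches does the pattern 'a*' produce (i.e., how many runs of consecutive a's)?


Pattern 'a*' matches zero or more a's. We want non-empty runs of consecutive a's.
String: 'baaaaaabb'
Walking through the string to find runs of a's:
  Run 1: positions 1-6 -> 'aaaaaa'
Non-empty runs found: ['aaaaaa']
Count: 1

1


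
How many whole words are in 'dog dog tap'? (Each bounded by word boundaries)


Word boundaries (\b) mark the start/end of each word.
Text: 'dog dog tap'
Splitting by whitespace:
  Word 1: 'dog'
  Word 2: 'dog'
  Word 3: 'tap'
Total whole words: 3

3


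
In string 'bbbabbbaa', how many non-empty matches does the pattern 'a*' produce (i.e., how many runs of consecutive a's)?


Pattern 'a*' matches zero or more a's. We want non-empty runs of consecutive a's.
String: 'bbbabbbaa'
Walking through the string to find runs of a's:
  Run 1: positions 3-3 -> 'a'
  Run 2: positions 7-8 -> 'aa'
Non-empty runs found: ['a', 'aa']
Count: 2

2


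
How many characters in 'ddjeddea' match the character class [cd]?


Character class [cd] matches any of: {c, d}
Scanning string 'ddjeddea' character by character:
  pos 0: 'd' -> MATCH
  pos 1: 'd' -> MATCH
  pos 2: 'j' -> no
  pos 3: 'e' -> no
  pos 4: 'd' -> MATCH
  pos 5: 'd' -> MATCH
  pos 6: 'e' -> no
  pos 7: 'a' -> no
Total matches: 4

4


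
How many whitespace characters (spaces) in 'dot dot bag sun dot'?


\s matches whitespace characters (spaces, tabs, etc.).
Text: 'dot dot bag sun dot'
This text has 5 words separated by spaces.
Number of spaces = number of words - 1 = 5 - 1 = 4

4


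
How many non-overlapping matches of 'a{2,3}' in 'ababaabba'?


Pattern 'a{2,3}' matches between 2 and 3 consecutive a's (greedy).
String: 'ababaabba'
Finding runs of a's and applying greedy matching:
  Run at pos 0: 'a' (length 1)
  Run at pos 2: 'a' (length 1)
  Run at pos 4: 'aa' (length 2)
  Run at pos 8: 'a' (length 1)
Matches: ['aa']
Count: 1

1


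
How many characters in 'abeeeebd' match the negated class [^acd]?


Negated class [^acd] matches any char NOT in {a, c, d}
Scanning 'abeeeebd':
  pos 0: 'a' -> no (excluded)
  pos 1: 'b' -> MATCH
  pos 2: 'e' -> MATCH
  pos 3: 'e' -> MATCH
  pos 4: 'e' -> MATCH
  pos 5: 'e' -> MATCH
  pos 6: 'b' -> MATCH
  pos 7: 'd' -> no (excluded)
Total matches: 6

6


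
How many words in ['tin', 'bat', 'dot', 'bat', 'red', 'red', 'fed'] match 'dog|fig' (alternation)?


Alternation 'dog|fig' matches either 'dog' or 'fig'.
Checking each word:
  'tin' -> no
  'bat' -> no
  'dot' -> no
  'bat' -> no
  'red' -> no
  'red' -> no
  'fed' -> no
Matches: []
Count: 0

0


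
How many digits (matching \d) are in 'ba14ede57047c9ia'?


\d matches any digit 0-9.
Scanning 'ba14ede57047c9ia':
  pos 2: '1' -> DIGIT
  pos 3: '4' -> DIGIT
  pos 7: '5' -> DIGIT
  pos 8: '7' -> DIGIT
  pos 9: '0' -> DIGIT
  pos 10: '4' -> DIGIT
  pos 11: '7' -> DIGIT
  pos 13: '9' -> DIGIT
Digits found: ['1', '4', '5', '7', '0', '4', '7', '9']
Total: 8

8


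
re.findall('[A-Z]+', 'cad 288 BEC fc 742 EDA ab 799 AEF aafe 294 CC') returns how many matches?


Pattern '[A-Z]+' finds one or more uppercase letters.
Text: 'cad 288 BEC fc 742 EDA ab 799 AEF aafe 294 CC'
Scanning for matches:
  Match 1: 'BEC'
  Match 2: 'EDA'
  Match 3: 'AEF'
  Match 4: 'CC'
Total matches: 4

4


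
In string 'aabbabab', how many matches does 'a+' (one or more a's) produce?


Pattern 'a+' matches one or more consecutive a's.
String: 'aabbabab'
Scanning for runs of a:
  Match 1: 'aa' (length 2)
  Match 2: 'a' (length 1)
  Match 3: 'a' (length 1)
Total matches: 3

3


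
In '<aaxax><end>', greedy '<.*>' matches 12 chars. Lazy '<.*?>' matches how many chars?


Greedy '<.*>' tries to match as MUCH as possible.
Lazy '<.*?>' tries to match as LITTLE as possible.

String: '<aaxax><end>'
Greedy '<.*>' starts at first '<' and extends to the LAST '>': '<aaxax><end>' (12 chars)
Lazy '<.*?>' starts at first '<' and stops at the FIRST '>': '<aaxax>' (7 chars)

7


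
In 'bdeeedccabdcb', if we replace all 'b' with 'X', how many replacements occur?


re.sub('b', 'X', text) replaces every occurrence of 'b' with 'X'.
Text: 'bdeeedccabdcb'
Scanning for 'b':
  pos 0: 'b' -> replacement #1
  pos 9: 'b' -> replacement #2
  pos 12: 'b' -> replacement #3
Total replacements: 3

3


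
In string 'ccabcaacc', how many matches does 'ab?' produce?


Pattern 'ab?' matches 'a' optionally followed by 'b'.
String: 'ccabcaacc'
Scanning left to right for 'a' then checking next char:
  Match 1: 'ab' (a followed by b)
  Match 2: 'a' (a not followed by b)
  Match 3: 'a' (a not followed by b)
Total matches: 3

3


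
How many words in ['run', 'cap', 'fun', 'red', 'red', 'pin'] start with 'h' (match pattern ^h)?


Pattern ^h anchors to start of word. Check which words begin with 'h':
  'run' -> no
  'cap' -> no
  'fun' -> no
  'red' -> no
  'red' -> no
  'pin' -> no
Matching words: []
Count: 0

0


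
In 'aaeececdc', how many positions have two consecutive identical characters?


Looking for consecutive identical characters in 'aaeececdc':
  pos 0-1: 'a' vs 'a' -> MATCH ('aa')
  pos 1-2: 'a' vs 'e' -> different
  pos 2-3: 'e' vs 'e' -> MATCH ('ee')
  pos 3-4: 'e' vs 'c' -> different
  pos 4-5: 'c' vs 'e' -> different
  pos 5-6: 'e' vs 'c' -> different
  pos 6-7: 'c' vs 'd' -> different
  pos 7-8: 'd' vs 'c' -> different
Consecutive identical pairs: ['aa', 'ee']
Count: 2

2


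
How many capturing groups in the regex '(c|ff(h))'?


To count capturing groups, count each '(' that starts a group.
Pattern: '(c|ff(h))'
Walking through the pattern:
  Position 0: '(' -> group #1
  Position 5: '(' -> group #2
Total capturing groups: 2

2


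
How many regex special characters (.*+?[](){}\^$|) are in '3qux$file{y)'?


Regex special characters are: . * + ? [ ] ( ) { } \ ^ $ |
Scanning '3qux$file{y)':
  pos 4: '$' -> SPECIAL
  pos 9: '{' -> SPECIAL
  pos 11: ')' -> SPECIAL
Special chars found: ['$', '{', ')']
Total: 3

3


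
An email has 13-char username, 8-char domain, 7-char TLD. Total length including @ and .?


An email address has format: username@domain.tld
Username length: 13
'@' character: 1
Domain length: 8
'.' character: 1
TLD length: 7
Total = 13 + 1 + 8 + 1 + 7 = 30

30


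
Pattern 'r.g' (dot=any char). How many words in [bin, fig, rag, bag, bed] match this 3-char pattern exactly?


Pattern 'r.g' means: starts with 'r', any single char, ends with 'g'.
Checking each word (must be exactly 3 chars):
  'bin' (len=3): no
  'fig' (len=3): no
  'rag' (len=3): MATCH
  'bag' (len=3): no
  'bed' (len=3): no
Matching words: ['rag']
Total: 1

1


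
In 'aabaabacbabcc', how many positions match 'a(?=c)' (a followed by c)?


Lookahead 'a(?=c)' matches 'a' only when followed by 'c'.
String: 'aabaabacbabcc'
Checking each position where char is 'a':
  pos 0: 'a' -> no (next='a')
  pos 1: 'a' -> no (next='b')
  pos 3: 'a' -> no (next='a')
  pos 4: 'a' -> no (next='b')
  pos 6: 'a' -> MATCH (next='c')
  pos 9: 'a' -> no (next='b')
Matching positions: [6]
Count: 1

1


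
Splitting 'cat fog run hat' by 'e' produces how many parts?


Splitting by 'e' breaks the string at each occurrence of the separator.
Text: 'cat fog run hat'
Parts after split:
  Part 1: 'cat fog run hat'
Total parts: 1

1


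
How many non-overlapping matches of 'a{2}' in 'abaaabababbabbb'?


Pattern 'a{2}' matches exactly 2 consecutive a's (greedy, non-overlapping).
String: 'abaaabababbabbb'
Scanning for runs of a's:
  Run at pos 0: 'a' (length 1) -> 0 match(es)
  Run at pos 2: 'aaa' (length 3) -> 1 match(es)
  Run at pos 6: 'a' (length 1) -> 0 match(es)
  Run at pos 8: 'a' (length 1) -> 0 match(es)
  Run at pos 11: 'a' (length 1) -> 0 match(es)
Matches found: ['aa']
Total: 1

1


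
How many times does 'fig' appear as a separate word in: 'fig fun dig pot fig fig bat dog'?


Scanning each word for exact match 'fig':
  Word 1: 'fig' -> MATCH
  Word 2: 'fun' -> no
  Word 3: 'dig' -> no
  Word 4: 'pot' -> no
  Word 5: 'fig' -> MATCH
  Word 6: 'fig' -> MATCH
  Word 7: 'bat' -> no
  Word 8: 'dog' -> no
Total matches: 3

3


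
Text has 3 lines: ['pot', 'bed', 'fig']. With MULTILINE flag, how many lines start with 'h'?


With MULTILINE flag, ^ matches the start of each line.
Lines: ['pot', 'bed', 'fig']
Checking which lines start with 'h':
  Line 1: 'pot' -> no
  Line 2: 'bed' -> no
  Line 3: 'fig' -> no
Matching lines: []
Count: 0

0


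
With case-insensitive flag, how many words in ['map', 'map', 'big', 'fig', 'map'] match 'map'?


Case-insensitive matching: compare each word's lowercase form to 'map'.
  'map' -> lower='map' -> MATCH
  'map' -> lower='map' -> MATCH
  'big' -> lower='big' -> no
  'fig' -> lower='fig' -> no
  'map' -> lower='map' -> MATCH
Matches: ['map', 'map', 'map']
Count: 3

3


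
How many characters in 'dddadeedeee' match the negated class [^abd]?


Negated class [^abd] matches any char NOT in {a, b, d}
Scanning 'dddadeedeee':
  pos 0: 'd' -> no (excluded)
  pos 1: 'd' -> no (excluded)
  pos 2: 'd' -> no (excluded)
  pos 3: 'a' -> no (excluded)
  pos 4: 'd' -> no (excluded)
  pos 5: 'e' -> MATCH
  pos 6: 'e' -> MATCH
  pos 7: 'd' -> no (excluded)
  pos 8: 'e' -> MATCH
  pos 9: 'e' -> MATCH
  pos 10: 'e' -> MATCH
Total matches: 5

5


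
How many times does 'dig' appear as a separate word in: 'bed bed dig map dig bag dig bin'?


Scanning each word for exact match 'dig':
  Word 1: 'bed' -> no
  Word 2: 'bed' -> no
  Word 3: 'dig' -> MATCH
  Word 4: 'map' -> no
  Word 5: 'dig' -> MATCH
  Word 6: 'bag' -> no
  Word 7: 'dig' -> MATCH
  Word 8: 'bin' -> no
Total matches: 3

3


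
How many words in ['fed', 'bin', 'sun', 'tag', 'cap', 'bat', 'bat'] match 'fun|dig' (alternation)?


Alternation 'fun|dig' matches either 'fun' or 'dig'.
Checking each word:
  'fed' -> no
  'bin' -> no
  'sun' -> no
  'tag' -> no
  'cap' -> no
  'bat' -> no
  'bat' -> no
Matches: []
Count: 0

0


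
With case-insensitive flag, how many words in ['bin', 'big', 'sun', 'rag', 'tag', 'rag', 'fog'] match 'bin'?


Case-insensitive matching: compare each word's lowercase form to 'bin'.
  'bin' -> lower='bin' -> MATCH
  'big' -> lower='big' -> no
  'sun' -> lower='sun' -> no
  'rag' -> lower='rag' -> no
  'tag' -> lower='tag' -> no
  'rag' -> lower='rag' -> no
  'fog' -> lower='fog' -> no
Matches: ['bin']
Count: 1

1


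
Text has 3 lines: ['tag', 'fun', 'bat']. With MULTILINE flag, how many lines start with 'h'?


With MULTILINE flag, ^ matches the start of each line.
Lines: ['tag', 'fun', 'bat']
Checking which lines start with 'h':
  Line 1: 'tag' -> no
  Line 2: 'fun' -> no
  Line 3: 'bat' -> no
Matching lines: []
Count: 0

0


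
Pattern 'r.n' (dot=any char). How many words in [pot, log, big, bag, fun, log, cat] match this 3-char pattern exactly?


Pattern 'r.n' means: starts with 'r', any single char, ends with 'n'.
Checking each word (must be exactly 3 chars):
  'pot' (len=3): no
  'log' (len=3): no
  'big' (len=3): no
  'bag' (len=3): no
  'fun' (len=3): no
  'log' (len=3): no
  'cat' (len=3): no
Matching words: []
Total: 0

0


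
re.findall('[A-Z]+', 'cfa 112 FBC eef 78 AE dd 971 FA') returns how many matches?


Pattern '[A-Z]+' finds one or more uppercase letters.
Text: 'cfa 112 FBC eef 78 AE dd 971 FA'
Scanning for matches:
  Match 1: 'FBC'
  Match 2: 'AE'
  Match 3: 'FA'
Total matches: 3

3


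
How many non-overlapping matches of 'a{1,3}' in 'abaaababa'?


Pattern 'a{1,3}' matches between 1 and 3 consecutive a's (greedy).
String: 'abaaababa'
Finding runs of a's and applying greedy matching:
  Run at pos 0: 'a' (length 1)
  Run at pos 2: 'aaa' (length 3)
  Run at pos 6: 'a' (length 1)
  Run at pos 8: 'a' (length 1)
Matches: ['a', 'aaa', 'a', 'a']
Count: 4

4


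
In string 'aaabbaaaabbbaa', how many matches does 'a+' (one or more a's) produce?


Pattern 'a+' matches one or more consecutive a's.
String: 'aaabbaaaabbbaa'
Scanning for runs of a:
  Match 1: 'aaa' (length 3)
  Match 2: 'aaaa' (length 4)
  Match 3: 'aa' (length 2)
Total matches: 3

3


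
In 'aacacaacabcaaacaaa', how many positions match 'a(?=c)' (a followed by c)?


Lookahead 'a(?=c)' matches 'a' only when followed by 'c'.
String: 'aacacaacabcaaacaaa'
Checking each position where char is 'a':
  pos 0: 'a' -> no (next='a')
  pos 1: 'a' -> MATCH (next='c')
  pos 3: 'a' -> MATCH (next='c')
  pos 5: 'a' -> no (next='a')
  pos 6: 'a' -> MATCH (next='c')
  pos 8: 'a' -> no (next='b')
  pos 11: 'a' -> no (next='a')
  pos 12: 'a' -> no (next='a')
  pos 13: 'a' -> MATCH (next='c')
  pos 15: 'a' -> no (next='a')
  pos 16: 'a' -> no (next='a')
Matching positions: [1, 3, 6, 13]
Count: 4

4


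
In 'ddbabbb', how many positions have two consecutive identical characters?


Looking for consecutive identical characters in 'ddbabbb':
  pos 0-1: 'd' vs 'd' -> MATCH ('dd')
  pos 1-2: 'd' vs 'b' -> different
  pos 2-3: 'b' vs 'a' -> different
  pos 3-4: 'a' vs 'b' -> different
  pos 4-5: 'b' vs 'b' -> MATCH ('bb')
  pos 5-6: 'b' vs 'b' -> MATCH ('bb')
Consecutive identical pairs: ['dd', 'bb', 'bb']
Count: 3

3


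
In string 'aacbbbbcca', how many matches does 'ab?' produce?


Pattern 'ab?' matches 'a' optionally followed by 'b'.
String: 'aacbbbbcca'
Scanning left to right for 'a' then checking next char:
  Match 1: 'a' (a not followed by b)
  Match 2: 'a' (a not followed by b)
  Match 3: 'a' (a not followed by b)
Total matches: 3

3


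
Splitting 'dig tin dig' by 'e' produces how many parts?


Splitting by 'e' breaks the string at each occurrence of the separator.
Text: 'dig tin dig'
Parts after split:
  Part 1: 'dig tin dig'
Total parts: 1

1


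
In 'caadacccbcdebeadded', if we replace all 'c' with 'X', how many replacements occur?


re.sub('c', 'X', text) replaces every occurrence of 'c' with 'X'.
Text: 'caadacccbcdebeadded'
Scanning for 'c':
  pos 0: 'c' -> replacement #1
  pos 5: 'c' -> replacement #2
  pos 6: 'c' -> replacement #3
  pos 7: 'c' -> replacement #4
  pos 9: 'c' -> replacement #5
Total replacements: 5

5


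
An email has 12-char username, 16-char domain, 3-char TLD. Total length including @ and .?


An email address has format: username@domain.tld
Username length: 12
'@' character: 1
Domain length: 16
'.' character: 1
TLD length: 3
Total = 12 + 1 + 16 + 1 + 3 = 33

33


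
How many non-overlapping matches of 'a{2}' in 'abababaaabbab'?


Pattern 'a{2}' matches exactly 2 consecutive a's (greedy, non-overlapping).
String: 'abababaaabbab'
Scanning for runs of a's:
  Run at pos 0: 'a' (length 1) -> 0 match(es)
  Run at pos 2: 'a' (length 1) -> 0 match(es)
  Run at pos 4: 'a' (length 1) -> 0 match(es)
  Run at pos 6: 'aaa' (length 3) -> 1 match(es)
  Run at pos 11: 'a' (length 1) -> 0 match(es)
Matches found: ['aa']
Total: 1

1


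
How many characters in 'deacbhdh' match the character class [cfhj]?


Character class [cfhj] matches any of: {c, f, h, j}
Scanning string 'deacbhdh' character by character:
  pos 0: 'd' -> no
  pos 1: 'e' -> no
  pos 2: 'a' -> no
  pos 3: 'c' -> MATCH
  pos 4: 'b' -> no
  pos 5: 'h' -> MATCH
  pos 6: 'd' -> no
  pos 7: 'h' -> MATCH
Total matches: 3

3


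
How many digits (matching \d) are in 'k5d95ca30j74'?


\d matches any digit 0-9.
Scanning 'k5d95ca30j74':
  pos 1: '5' -> DIGIT
  pos 3: '9' -> DIGIT
  pos 4: '5' -> DIGIT
  pos 7: '3' -> DIGIT
  pos 8: '0' -> DIGIT
  pos 10: '7' -> DIGIT
  pos 11: '4' -> DIGIT
Digits found: ['5', '9', '5', '3', '0', '7', '4']
Total: 7

7


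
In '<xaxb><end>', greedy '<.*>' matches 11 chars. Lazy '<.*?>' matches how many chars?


Greedy '<.*>' tries to match as MUCH as possible.
Lazy '<.*?>' tries to match as LITTLE as possible.

String: '<xaxb><end>'
Greedy '<.*>' starts at first '<' and extends to the LAST '>': '<xaxb><end>' (11 chars)
Lazy '<.*?>' starts at first '<' and stops at the FIRST '>': '<xaxb>' (6 chars)

6


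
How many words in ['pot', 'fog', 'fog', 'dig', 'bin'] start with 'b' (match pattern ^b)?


Pattern ^b anchors to start of word. Check which words begin with 'b':
  'pot' -> no
  'fog' -> no
  'fog' -> no
  'dig' -> no
  'bin' -> MATCH (starts with 'b')
Matching words: ['bin']
Count: 1

1


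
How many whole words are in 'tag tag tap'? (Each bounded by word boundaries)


Word boundaries (\b) mark the start/end of each word.
Text: 'tag tag tap'
Splitting by whitespace:
  Word 1: 'tag'
  Word 2: 'tag'
  Word 3: 'tap'
Total whole words: 3

3


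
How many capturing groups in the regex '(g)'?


To count capturing groups, count each '(' that starts a group.
Pattern: '(g)'
Walking through the pattern:
  Position 0: '(' -> group #1
Total capturing groups: 1

1


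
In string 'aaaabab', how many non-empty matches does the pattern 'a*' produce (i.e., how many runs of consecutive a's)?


Pattern 'a*' matches zero or more a's. We want non-empty runs of consecutive a's.
String: 'aaaabab'
Walking through the string to find runs of a's:
  Run 1: positions 0-3 -> 'aaaa'
  Run 2: positions 5-5 -> 'a'
Non-empty runs found: ['aaaa', 'a']
Count: 2

2


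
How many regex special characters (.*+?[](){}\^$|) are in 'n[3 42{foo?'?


Regex special characters are: . * + ? [ ] ( ) { } \ ^ $ |
Scanning 'n[3 42{foo?':
  pos 1: '[' -> SPECIAL
  pos 6: '{' -> SPECIAL
  pos 10: '?' -> SPECIAL
Special chars found: ['[', '{', '?']
Total: 3

3


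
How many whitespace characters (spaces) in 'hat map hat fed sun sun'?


\s matches whitespace characters (spaces, tabs, etc.).
Text: 'hat map hat fed sun sun'
This text has 6 words separated by spaces.
Number of spaces = number of words - 1 = 6 - 1 = 5

5


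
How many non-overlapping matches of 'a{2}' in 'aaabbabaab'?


Pattern 'a{2}' matches exactly 2 consecutive a's (greedy, non-overlapping).
String: 'aaabbabaab'
Scanning for runs of a's:
  Run at pos 0: 'aaa' (length 3) -> 1 match(es)
  Run at pos 5: 'a' (length 1) -> 0 match(es)
  Run at pos 7: 'aa' (length 2) -> 1 match(es)
Matches found: ['aa', 'aa']
Total: 2

2


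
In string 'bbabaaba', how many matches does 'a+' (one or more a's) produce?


Pattern 'a+' matches one or more consecutive a's.
String: 'bbabaaba'
Scanning for runs of a:
  Match 1: 'a' (length 1)
  Match 2: 'aa' (length 2)
  Match 3: 'a' (length 1)
Total matches: 3

3


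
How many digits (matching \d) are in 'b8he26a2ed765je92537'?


\d matches any digit 0-9.
Scanning 'b8he26a2ed765je92537':
  pos 1: '8' -> DIGIT
  pos 4: '2' -> DIGIT
  pos 5: '6' -> DIGIT
  pos 7: '2' -> DIGIT
  pos 10: '7' -> DIGIT
  pos 11: '6' -> DIGIT
  pos 12: '5' -> DIGIT
  pos 15: '9' -> DIGIT
  pos 16: '2' -> DIGIT
  pos 17: '5' -> DIGIT
  pos 18: '3' -> DIGIT
  pos 19: '7' -> DIGIT
Digits found: ['8', '2', '6', '2', '7', '6', '5', '9', '2', '5', '3', '7']
Total: 12

12


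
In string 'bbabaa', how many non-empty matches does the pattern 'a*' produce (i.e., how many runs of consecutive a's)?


Pattern 'a*' matches zero or more a's. We want non-empty runs of consecutive a's.
String: 'bbabaa'
Walking through the string to find runs of a's:
  Run 1: positions 2-2 -> 'a'
  Run 2: positions 4-5 -> 'aa'
Non-empty runs found: ['a', 'aa']
Count: 2

2


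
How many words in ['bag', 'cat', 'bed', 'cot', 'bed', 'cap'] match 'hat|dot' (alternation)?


Alternation 'hat|dot' matches either 'hat' or 'dot'.
Checking each word:
  'bag' -> no
  'cat' -> no
  'bed' -> no
  'cot' -> no
  'bed' -> no
  'cap' -> no
Matches: []
Count: 0

0


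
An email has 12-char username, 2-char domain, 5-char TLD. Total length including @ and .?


An email address has format: username@domain.tld
Username length: 12
'@' character: 1
Domain length: 2
'.' character: 1
TLD length: 5
Total = 12 + 1 + 2 + 1 + 5 = 21

21


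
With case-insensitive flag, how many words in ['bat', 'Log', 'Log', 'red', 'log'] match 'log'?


Case-insensitive matching: compare each word's lowercase form to 'log'.
  'bat' -> lower='bat' -> no
  'Log' -> lower='log' -> MATCH
  'Log' -> lower='log' -> MATCH
  'red' -> lower='red' -> no
  'log' -> lower='log' -> MATCH
Matches: ['Log', 'Log', 'log']
Count: 3

3


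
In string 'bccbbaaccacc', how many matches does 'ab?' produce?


Pattern 'ab?' matches 'a' optionally followed by 'b'.
String: 'bccbbaaccacc'
Scanning left to right for 'a' then checking next char:
  Match 1: 'a' (a not followed by b)
  Match 2: 'a' (a not followed by b)
  Match 3: 'a' (a not followed by b)
Total matches: 3

3


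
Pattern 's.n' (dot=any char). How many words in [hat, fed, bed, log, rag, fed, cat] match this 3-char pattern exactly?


Pattern 's.n' means: starts with 's', any single char, ends with 'n'.
Checking each word (must be exactly 3 chars):
  'hat' (len=3): no
  'fed' (len=3): no
  'bed' (len=3): no
  'log' (len=3): no
  'rag' (len=3): no
  'fed' (len=3): no
  'cat' (len=3): no
Matching words: []
Total: 0

0


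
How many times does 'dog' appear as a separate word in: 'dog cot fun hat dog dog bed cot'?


Scanning each word for exact match 'dog':
  Word 1: 'dog' -> MATCH
  Word 2: 'cot' -> no
  Word 3: 'fun' -> no
  Word 4: 'hat' -> no
  Word 5: 'dog' -> MATCH
  Word 6: 'dog' -> MATCH
  Word 7: 'bed' -> no
  Word 8: 'cot' -> no
Total matches: 3

3


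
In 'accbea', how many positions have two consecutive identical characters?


Looking for consecutive identical characters in 'accbea':
  pos 0-1: 'a' vs 'c' -> different
  pos 1-2: 'c' vs 'c' -> MATCH ('cc')
  pos 2-3: 'c' vs 'b' -> different
  pos 3-4: 'b' vs 'e' -> different
  pos 4-5: 'e' vs 'a' -> different
Consecutive identical pairs: ['cc']
Count: 1

1


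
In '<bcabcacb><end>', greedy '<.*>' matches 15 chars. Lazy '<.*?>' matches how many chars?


Greedy '<.*>' tries to match as MUCH as possible.
Lazy '<.*?>' tries to match as LITTLE as possible.

String: '<bcabcacb><end>'
Greedy '<.*>' starts at first '<' and extends to the LAST '>': '<bcabcacb><end>' (15 chars)
Lazy '<.*?>' starts at first '<' and stops at the FIRST '>': '<bcabcacb>' (10 chars)

10


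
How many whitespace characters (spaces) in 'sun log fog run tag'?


\s matches whitespace characters (spaces, tabs, etc.).
Text: 'sun log fog run tag'
This text has 5 words separated by spaces.
Number of spaces = number of words - 1 = 5 - 1 = 4

4


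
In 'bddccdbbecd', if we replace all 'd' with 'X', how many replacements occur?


re.sub('d', 'X', text) replaces every occurrence of 'd' with 'X'.
Text: 'bddccdbbecd'
Scanning for 'd':
  pos 1: 'd' -> replacement #1
  pos 2: 'd' -> replacement #2
  pos 5: 'd' -> replacement #3
  pos 10: 'd' -> replacement #4
Total replacements: 4

4


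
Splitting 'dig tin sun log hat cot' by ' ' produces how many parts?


Splitting by ' ' breaks the string at each occurrence of the separator.
Text: 'dig tin sun log hat cot'
Parts after split:
  Part 1: 'dig'
  Part 2: 'tin'
  Part 3: 'sun'
  Part 4: 'log'
  Part 5: 'hat'
  Part 6: 'cot'
Total parts: 6

6


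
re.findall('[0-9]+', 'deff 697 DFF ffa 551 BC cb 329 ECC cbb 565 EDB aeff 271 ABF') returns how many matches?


Pattern '[0-9]+' finds one or more digits.
Text: 'deff 697 DFF ffa 551 BC cb 329 ECC cbb 565 EDB aeff 271 ABF'
Scanning for matches:
  Match 1: '697'
  Match 2: '551'
  Match 3: '329'
  Match 4: '565'
  Match 5: '271'
Total matches: 5

5


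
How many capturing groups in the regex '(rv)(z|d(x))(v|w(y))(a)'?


To count capturing groups, count each '(' that starts a group.
Pattern: '(rv)(z|d(x))(v|w(y))(a)'
Walking through the pattern:
  Position 0: '(' -> group #1
  Position 4: '(' -> group #2
  Position 8: '(' -> group #3
  Position 12: '(' -> group #4
  Position 16: '(' -> group #5
  Position 20: '(' -> group #6
Total capturing groups: 6

6


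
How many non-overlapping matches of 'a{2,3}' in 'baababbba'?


Pattern 'a{2,3}' matches between 2 and 3 consecutive a's (greedy).
String: 'baababbba'
Finding runs of a's and applying greedy matching:
  Run at pos 1: 'aa' (length 2)
  Run at pos 4: 'a' (length 1)
  Run at pos 8: 'a' (length 1)
Matches: ['aa']
Count: 1

1


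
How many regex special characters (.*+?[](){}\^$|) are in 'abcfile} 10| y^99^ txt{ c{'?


Regex special characters are: . * + ? [ ] ( ) { } \ ^ $ |
Scanning 'abcfile} 10| y^99^ txt{ c{':
  pos 7: '}' -> SPECIAL
  pos 11: '|' -> SPECIAL
  pos 14: '^' -> SPECIAL
  pos 17: '^' -> SPECIAL
  pos 22: '{' -> SPECIAL
  pos 25: '{' -> SPECIAL
Special chars found: ['}', '|', '^', '^', '{', '{']
Total: 6

6


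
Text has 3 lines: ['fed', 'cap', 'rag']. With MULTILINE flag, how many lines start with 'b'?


With MULTILINE flag, ^ matches the start of each line.
Lines: ['fed', 'cap', 'rag']
Checking which lines start with 'b':
  Line 1: 'fed' -> no
  Line 2: 'cap' -> no
  Line 3: 'rag' -> no
Matching lines: []
Count: 0

0


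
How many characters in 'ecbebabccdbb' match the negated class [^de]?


Negated class [^de] matches any char NOT in {d, e}
Scanning 'ecbebabccdbb':
  pos 0: 'e' -> no (excluded)
  pos 1: 'c' -> MATCH
  pos 2: 'b' -> MATCH
  pos 3: 'e' -> no (excluded)
  pos 4: 'b' -> MATCH
  pos 5: 'a' -> MATCH
  pos 6: 'b' -> MATCH
  pos 7: 'c' -> MATCH
  pos 8: 'c' -> MATCH
  pos 9: 'd' -> no (excluded)
  pos 10: 'b' -> MATCH
  pos 11: 'b' -> MATCH
Total matches: 9

9


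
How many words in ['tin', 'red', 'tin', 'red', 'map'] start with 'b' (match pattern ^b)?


Pattern ^b anchors to start of word. Check which words begin with 'b':
  'tin' -> no
  'red' -> no
  'tin' -> no
  'red' -> no
  'map' -> no
Matching words: []
Count: 0

0


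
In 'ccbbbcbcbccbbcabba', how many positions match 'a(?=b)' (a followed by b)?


Lookahead 'a(?=b)' matches 'a' only when followed by 'b'.
String: 'ccbbbcbcbccbbcabba'
Checking each position where char is 'a':
  pos 14: 'a' -> MATCH (next='b')
Matching positions: [14]
Count: 1

1


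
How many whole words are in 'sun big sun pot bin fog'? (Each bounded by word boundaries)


Word boundaries (\b) mark the start/end of each word.
Text: 'sun big sun pot bin fog'
Splitting by whitespace:
  Word 1: 'sun'
  Word 2: 'big'
  Word 3: 'sun'
  Word 4: 'pot'
  Word 5: 'bin'
  Word 6: 'fog'
Total whole words: 6

6


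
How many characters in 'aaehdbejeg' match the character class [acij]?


Character class [acij] matches any of: {a, c, i, j}
Scanning string 'aaehdbejeg' character by character:
  pos 0: 'a' -> MATCH
  pos 1: 'a' -> MATCH
  pos 2: 'e' -> no
  pos 3: 'h' -> no
  pos 4: 'd' -> no
  pos 5: 'b' -> no
  pos 6: 'e' -> no
  pos 7: 'j' -> MATCH
  pos 8: 'e' -> no
  pos 9: 'g' -> no
Total matches: 3

3


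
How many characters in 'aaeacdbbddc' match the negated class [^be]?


Negated class [^be] matches any char NOT in {b, e}
Scanning 'aaeacdbbddc':
  pos 0: 'a' -> MATCH
  pos 1: 'a' -> MATCH
  pos 2: 'e' -> no (excluded)
  pos 3: 'a' -> MATCH
  pos 4: 'c' -> MATCH
  pos 5: 'd' -> MATCH
  pos 6: 'b' -> no (excluded)
  pos 7: 'b' -> no (excluded)
  pos 8: 'd' -> MATCH
  pos 9: 'd' -> MATCH
  pos 10: 'c' -> MATCH
Total matches: 8

8
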